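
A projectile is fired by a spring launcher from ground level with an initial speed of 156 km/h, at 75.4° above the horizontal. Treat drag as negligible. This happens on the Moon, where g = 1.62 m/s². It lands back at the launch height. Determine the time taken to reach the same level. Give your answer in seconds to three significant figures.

Convert: 156 km/h = 156/3.6 = 43.33 m/s.
Horizontal component vₓ = 43.33 cos 75.4° = 10.92 m/s; vertical v_y0 = 43.33 sin 75.4° = 41.93 m/s.
Time of flight on level ground: T = 2 v_y0 / g = 2 × 41.93 / 1.62 = 51.77 s.

51.8 s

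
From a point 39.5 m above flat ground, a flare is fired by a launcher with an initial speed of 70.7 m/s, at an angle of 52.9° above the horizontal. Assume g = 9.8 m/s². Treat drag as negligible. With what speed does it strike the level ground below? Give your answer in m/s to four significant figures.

75.98 m/s

Resolve: vₓ = 70.70 cos 52.9° = 42.65 m/s and v_y0 = 70.70 sin 52.9° = 56.39 m/s.
The projectile lands when y = 39.5 + (56.39) t − ½·9.80·t² = 0. Positive root: t = (56.39 + √(56.39² + 2·9.80·39.5)) / 9.80 = (56.39 + 62.88) / 9.80 = 12.17 s.
Vertical velocity at impact: v_y = v_y0 − g t = 56.39 − 9.80 × 12.17 = −62.88 m/s.
Speed: |v| = √(vₓ² + v_y²) = √(42.65² + 62.88²) = 75.98 m/s.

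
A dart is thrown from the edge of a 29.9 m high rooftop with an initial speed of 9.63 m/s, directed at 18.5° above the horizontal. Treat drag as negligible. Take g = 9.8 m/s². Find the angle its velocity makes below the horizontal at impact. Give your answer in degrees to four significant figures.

Horizontal component vₓ = 9.630 cos 18.5° = 9.132 m/s; vertical v_y0 = 9.630 sin 18.5° = 3.056 m/s.
With up positive and y = 0 at the ground: y(t) = 29.9 + (3.056) t − 4.900 t². Setting y = 0 and taking the positive root: t = [3.056 + √(3.056² + 2·9.80·29.9)] / 9.80 = (3.056 + 24.40) / 9.80 = 2.802 s.
At impact: v_y = v_y0 − g t = −24.40 m/s; vₓ = 9.132 m/s.
Angle below horizontal: arctan(|v_y|/vₓ) = arctan(24.40/9.132) = 69.48°.

69.48°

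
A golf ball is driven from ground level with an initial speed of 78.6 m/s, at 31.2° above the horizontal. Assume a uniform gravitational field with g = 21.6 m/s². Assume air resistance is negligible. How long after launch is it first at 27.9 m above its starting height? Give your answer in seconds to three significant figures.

vₓ = 78.60 cos 31.2° = 67.23 m/s; v_y0 = 78.60 sin 31.2° = 40.72 m/s.
Height y(t) = 40.72 t − 10.80 t² = 27.9 gives 10.80 t² − 40.72 t + 27.9 = 0.
t = [40.72 ± √(40.72² − 2·21.6·27.9)] / 21.6 = (40.72 ± 21.27) / 21.6, so t = 0.9001 s or t = 2.870 s.
The first (ascending) time is 0.9001 s.

0.900 s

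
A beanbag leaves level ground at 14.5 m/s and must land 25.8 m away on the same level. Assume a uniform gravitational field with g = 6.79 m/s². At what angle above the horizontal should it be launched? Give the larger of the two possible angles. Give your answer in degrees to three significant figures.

Level-ground range R = v₀² sin(2θ)/g ⇒ sin(2θ) = gR/v₀² = 6.79 × 25.8 / 14.5² = 0.8332.
2θ = 56.43° or 180° − 56.43° = 123.6°, so θ = 28.21° or 61.79°.
The larger angle is 61.79°.

61.8°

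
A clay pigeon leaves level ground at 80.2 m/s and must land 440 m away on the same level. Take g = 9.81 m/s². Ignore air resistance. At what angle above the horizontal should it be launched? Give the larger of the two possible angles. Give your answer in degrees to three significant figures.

R = v₀² sin 2θ / g gives sin 2θ = gR/v₀² = 9.81·440/80.2² = 0.6711.
2θ = 42.15° or 180° − 42.15° = 137.8°, so θ = 21.08° or 68.92°.
The larger angle is 68.92°.

68.9°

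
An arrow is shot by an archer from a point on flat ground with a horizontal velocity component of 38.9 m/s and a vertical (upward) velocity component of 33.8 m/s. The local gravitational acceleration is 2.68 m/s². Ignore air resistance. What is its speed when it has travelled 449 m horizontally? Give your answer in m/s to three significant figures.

39.0 m/s

At x = 449 m, t = x/vₓ = 449/38.90 = 11.54 s.
Vertical velocity there: v_y = v_y0 − g t = 33.80 − 2.68 × 11.54 = 2.866 m/s.
Speed: √(vₓ² + v_y²) = √(38.90² + 2.866²) = 39.01 m/s.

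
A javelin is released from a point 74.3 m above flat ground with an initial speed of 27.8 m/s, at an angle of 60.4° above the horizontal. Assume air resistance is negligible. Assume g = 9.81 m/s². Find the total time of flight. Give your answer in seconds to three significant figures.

7.07 s

vₓ = 27.80 cos 60.4° = 13.73 m/s; v_y0 = 27.80 sin 60.4° = 24.17 m/s.
With up positive and y = 0 at the ground: y(t) = 74.3 + (24.17) t − 4.905 t². Setting y = 0 and taking the positive root: t = [24.17 + √(24.17² + 2·9.81·74.3)] / 9.81 = (24.17 + 45.19) / 9.81 = 7.070 s.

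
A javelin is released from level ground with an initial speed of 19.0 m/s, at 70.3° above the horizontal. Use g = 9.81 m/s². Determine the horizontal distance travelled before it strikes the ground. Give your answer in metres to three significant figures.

Horizontal component vₓ = 19.00 cos 70.3° = 6.405 m/s; vertical v_y0 = 19.00 sin 70.3° = 17.89 m/s.
Time aloft: T = 2 v_y0 / g = 2 × 17.89 / 9.81 = 3.647 s.
Horizontal distance R = vₓ T = 6.405 × 3.647 = 23.36 m.

23.4 m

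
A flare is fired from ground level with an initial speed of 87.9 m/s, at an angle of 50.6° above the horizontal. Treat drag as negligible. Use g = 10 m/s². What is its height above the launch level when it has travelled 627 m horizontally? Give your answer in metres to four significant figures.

131.9 m

Components: vₓ = 87.90 cos 50.6° = 55.79 m/s, v_y0 = 87.90 sin 50.6° = 67.92 m/s.
Time to reach x = 627 m: t = x/vₓ = 627/55.79 = 11.24 s.
Height: y = v_y0 t − ½ g t² = 67.92 × 11.24 − 5.000 × 11.24² = 763.3 − 631.5 = 131.9 m.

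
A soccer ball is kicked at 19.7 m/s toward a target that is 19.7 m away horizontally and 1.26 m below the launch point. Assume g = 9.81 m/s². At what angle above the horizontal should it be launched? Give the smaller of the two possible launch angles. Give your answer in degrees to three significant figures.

Trajectory: y = x tanθ − g x² (1 + tan²θ)/(2v₀²). With x = 19.7, y = −1.26, v₀ = 19.7, g = 9.81:
4.905 tan²θ − 19.7 tanθ + (3.645) = 0.
tanθ = [19.7 ± √(19.7² − 4 × 4.905 × (3.645))] / (2 × 4.905) = (19.7 ± 17.79) / 9.810, giving tanθ = 0.1944 or 3.822.
θ = 11.00° or 75.34°; the smaller is 11.00°.

11.0°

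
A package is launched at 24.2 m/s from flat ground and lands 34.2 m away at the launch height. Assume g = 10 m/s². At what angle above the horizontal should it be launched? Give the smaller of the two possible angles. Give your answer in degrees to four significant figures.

17.87°

R = v₀² sin 2θ / g gives sin 2θ = gR/v₀² = 10.0·34.2/24.2² = 0.5840.
2θ = 35.73° or 180° − 35.73° = 144.3°, so θ = 17.87° or 72.13°.
The smaller angle is 17.87°.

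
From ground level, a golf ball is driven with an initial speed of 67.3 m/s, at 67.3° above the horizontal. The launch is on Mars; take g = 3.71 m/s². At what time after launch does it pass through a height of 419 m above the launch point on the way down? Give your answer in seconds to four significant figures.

vₓ = 67.30 cos 67.3° = 25.97 m/s; v_y0 = 67.30 sin 67.3° = 62.09 m/s.
Set y = v_y0 t − ½ g t² = 419: 1.855 t² − 62.09 t + 419 = 0.
t = [62.09 ± √(62.09² − 2·3.71·419)] / 3.71 = (62.09 ± 27.31) / 3.71, so t = 9.374 s or t = 24.10 s.
The descending-branch root is 24.10 s.

24.10 s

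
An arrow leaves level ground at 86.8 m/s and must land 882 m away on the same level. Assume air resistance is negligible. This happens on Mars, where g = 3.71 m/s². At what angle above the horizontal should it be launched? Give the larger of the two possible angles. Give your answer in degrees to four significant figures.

77.13°

R = v₀² sin 2θ / g gives sin 2θ = gR/v₀² = 3.71·882/86.8² = 0.4343.
2θ = 25.74° or 180° − 25.74° = 154.3°, so θ = 12.87° or 77.13°.
The larger angle is 77.13°.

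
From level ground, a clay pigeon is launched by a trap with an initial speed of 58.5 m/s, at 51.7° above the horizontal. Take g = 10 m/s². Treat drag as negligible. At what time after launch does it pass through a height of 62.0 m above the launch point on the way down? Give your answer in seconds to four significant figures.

Horizontal component vₓ = 58.50 cos 51.7° = 36.26 m/s; vertical v_y0 = 58.50 sin 51.7° = 45.91 m/s.
Height y(t) = 45.91 t − 5.000 t² = 62.0 gives 5.000 t² − 45.91 t + 62.0 = 0.
t = [45.91 ± √(45.91² − 2·10.0·62.0)] / 10.0 = (45.91 ± 29.46) / 10.0, so t = 1.645 s or t = 7.537 s.
The descending-branch root is 7.537 s.

7.537 s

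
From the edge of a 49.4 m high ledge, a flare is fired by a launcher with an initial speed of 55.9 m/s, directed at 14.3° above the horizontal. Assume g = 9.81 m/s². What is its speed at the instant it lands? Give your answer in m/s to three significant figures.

64.0 m/s

vₓ = 55.90 cos 14.3° = 54.17 m/s; v_y0 = 55.90 sin 14.3° = 13.81 m/s.
With up positive and y = 0 at the ground: y(t) = 49.4 + (13.81) t − 4.905 t². Setting y = 0 and taking the positive root: t = [13.81 + √(13.81² + 2·9.81·49.4)] / 9.81 = (13.81 + 34.06) / 9.81 = 4.879 s.
Vertical velocity at impact: v_y = v_y0 − g t = 13.81 − 9.81 × 4.879 = −34.06 m/s.
Speed: |v| = √(vₓ² + v_y²) = √(54.17² + 34.06²) = 63.98 m/s.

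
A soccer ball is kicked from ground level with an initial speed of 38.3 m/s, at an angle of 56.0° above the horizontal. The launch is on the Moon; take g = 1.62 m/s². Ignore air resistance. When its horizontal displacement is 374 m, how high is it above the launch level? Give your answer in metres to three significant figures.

vₓ = 38.30 cos 56.0° = 21.42 m/s; v_y0 = 38.30 sin 56.0° = 31.75 m/s.
At x = 374 m, t = x/vₓ = 374/21.42 = 17.46 s.
Height: y = v_y0 t − ½ g t² = 31.75 × 17.46 − 0.8100 × 17.46² = 554.5 − 247.0 = 307.5 m.

307 m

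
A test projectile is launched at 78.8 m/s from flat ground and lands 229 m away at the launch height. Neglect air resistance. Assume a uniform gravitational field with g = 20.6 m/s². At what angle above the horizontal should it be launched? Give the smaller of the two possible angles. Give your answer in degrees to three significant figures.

Level-ground range R = v₀² sin(2θ)/g ⇒ sin(2θ) = gR/v₀² = 20.6 × 229 / 78.8² = 0.7597.
2θ = 49.44° or 180° − 49.44° = 130.6°, so θ = 24.72° or 65.28°.
The smaller angle is 24.72°.

24.7°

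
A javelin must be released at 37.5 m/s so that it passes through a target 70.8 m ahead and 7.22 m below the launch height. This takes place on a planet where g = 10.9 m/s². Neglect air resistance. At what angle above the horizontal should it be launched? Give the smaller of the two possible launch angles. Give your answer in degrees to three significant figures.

10.3°

Trajectory: y = x tanθ − g x² (1 + tan²θ)/(2v₀²). With x = 70.8, y = −7.22, v₀ = 37.5, g = 10.9:
19.43 tan²θ − 70.8 tanθ + (12.21) = 0.
tanθ = [70.8 ± √(70.8² − 4 × 19.43 × (12.21))] / (2 × 19.43) = (70.8 ± 63.75) / 38.85, giving tanθ = 0.1814 or 3.463.
θ = 10.28° or 73.89°; the smaller is 10.28°.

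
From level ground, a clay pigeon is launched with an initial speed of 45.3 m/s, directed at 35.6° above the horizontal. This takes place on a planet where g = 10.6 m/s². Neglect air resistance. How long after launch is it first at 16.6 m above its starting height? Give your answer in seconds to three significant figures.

Resolve: vₓ = 45.30 cos 35.6° = 36.83 m/s and v_y0 = 45.30 sin 35.6° = 26.37 m/s.
Set y = v_y0 t − ½ g t² = 16.6: 5.300 t² − 26.37 t + 16.6 = 0.
t = [26.37 ± √(26.37² − 2·10.6·16.6)] / 10.6 = (26.37 ± 18.53) / 10.6, so t = 0.7394 s or t = 4.236 s.
The first (ascending) time is 0.7394 s.

0.739 s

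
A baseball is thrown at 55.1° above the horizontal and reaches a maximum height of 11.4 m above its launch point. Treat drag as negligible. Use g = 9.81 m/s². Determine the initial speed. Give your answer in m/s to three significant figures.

18.2 m/s

At the peak v_y = 0, so v_y0 = √(2gH) = √(2 × 9.81 × 11.4) = 14.96 m/s.
v_y0 = v₀ sin θ ⇒ v₀ = 14.96 / sin 55.1° = 18.24 m/s.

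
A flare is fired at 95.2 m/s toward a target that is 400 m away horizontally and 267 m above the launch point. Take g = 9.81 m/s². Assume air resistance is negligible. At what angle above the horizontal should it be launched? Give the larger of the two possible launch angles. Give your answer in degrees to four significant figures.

73.74°

Trajectory: y = x tanθ − g x² (1 + tan²θ)/(2v₀²). With x = 400, y = 267, v₀ = 95.2, g = 9.81:
86.59 tan²θ − 400 tanθ + (353.6) = 0.
tanθ = [400 ± √(400² − 4 × 86.59 × (353.6))] / (2 × 86.59) = (400 ± 193.7) / 173.2, giving tanθ = 1.191 or 3.428.
θ = 49.99° or 73.74°; the larger is 73.74°.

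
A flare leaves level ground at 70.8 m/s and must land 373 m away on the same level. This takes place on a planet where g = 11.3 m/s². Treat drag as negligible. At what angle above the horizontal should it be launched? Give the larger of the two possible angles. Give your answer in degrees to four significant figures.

From R = (v₀²/g) sin 2θ: sin 2θ = 11.3 × 373 / 5012.6 = 0.8409.
2θ = 57.23° or 180° − 57.23° = 122.8°, so θ = 28.62° or 61.38°.
The larger angle is 61.38°.

61.38°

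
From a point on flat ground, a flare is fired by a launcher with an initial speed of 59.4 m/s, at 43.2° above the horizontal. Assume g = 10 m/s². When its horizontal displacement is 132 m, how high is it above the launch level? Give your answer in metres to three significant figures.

Resolve: vₓ = 59.40 cos 43.2° = 43.30 m/s and v_y0 = 59.40 sin 43.2° = 40.66 m/s.
Time to reach x = 132 m: t = x/vₓ = 132/43.30 = 3.048 s.
Height: y = v_y0 t − ½ g t² = 40.66 × 3.048 − 5.000 × 3.048² = 124.0 − 46.47 = 77.49 m.

77.5 m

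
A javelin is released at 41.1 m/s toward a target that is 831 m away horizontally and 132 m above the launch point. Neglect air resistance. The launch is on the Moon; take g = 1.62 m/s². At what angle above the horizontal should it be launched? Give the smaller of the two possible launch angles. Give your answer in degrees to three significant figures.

39.9°

Trajectory: y = x tanθ − g x² (1 + tan²θ)/(2v₀²). With x = 831, y = 132, v₀ = 41.1, g = 1.62:
331.1 tan²θ − 831 tanθ + (463.1) = 0.
tanθ = [831 ± √(831² − 4 × 331.1 × (463.1))] / (2 × 331.1) = (831 ± 277.7) / 662.3, giving tanθ = 0.8354 or 1.674.
θ = 39.88° or 59.15°; the smaller is 39.88°.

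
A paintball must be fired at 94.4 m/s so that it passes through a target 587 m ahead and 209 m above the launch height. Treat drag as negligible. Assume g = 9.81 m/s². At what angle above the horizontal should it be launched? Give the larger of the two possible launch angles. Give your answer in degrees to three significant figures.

Trajectory: y = x tanθ − g x² (1 + tan²θ)/(2v₀²). With x = 587, y = 209, v₀ = 94.4, g = 9.81:
189.7 tan²θ − 587 tanθ + (398.7) = 0.
tanθ = [587 ± √(587² − 4 × 189.7 × (398.7))] / (2 × 189.7) = (587 ± 205.3) / 379.3, giving tanθ = 1.006 or 2.089.
θ = 45.18° or 64.42°; the larger is 64.42°.

64.4°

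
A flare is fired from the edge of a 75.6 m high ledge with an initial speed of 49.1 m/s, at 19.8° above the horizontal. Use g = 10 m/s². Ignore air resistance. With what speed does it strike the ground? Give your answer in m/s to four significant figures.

62.63 m/s

Components: vₓ = 49.10 cos 19.8° = 46.20 m/s, v_y0 = 49.10 sin 19.8° = 16.63 m/s.
With up positive and y = 0 at the ground: y(t) = 75.6 + (16.63) t − 5.000 t². Setting y = 0 and taking the positive root: t = [16.63 + √(16.63² + 2·10.0·75.6)] / 10.0 = (16.63 + 42.29) / 10.0 = 5.892 s.
Vertical velocity at impact: v_y = v_y0 − g t = 16.63 − 10.0 × 5.892 = −42.29 m/s.
Speed: |v| = √(vₓ² + v_y²) = √(46.20² + 42.29²) = 62.63 m/s.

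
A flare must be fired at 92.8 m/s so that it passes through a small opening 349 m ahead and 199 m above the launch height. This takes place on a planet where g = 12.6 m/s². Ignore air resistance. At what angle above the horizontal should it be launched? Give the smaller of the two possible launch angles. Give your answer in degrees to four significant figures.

49.78°

Trajectory: y = x tanθ − g x² (1 + tan²θ)/(2v₀²). With x = 349, y = 199, v₀ = 92.8, g = 12.6:
89.10 tan²θ − 349 tanθ + (288.1) = 0.
tanθ = [349 ± √(349² − 4 × 89.10 × (288.1))] / (2 × 89.10) = (349 ± 138.3) / 178.2, giving tanθ = 1.183 or 2.734.
θ = 49.78° or 69.91°; the smaller is 49.78°.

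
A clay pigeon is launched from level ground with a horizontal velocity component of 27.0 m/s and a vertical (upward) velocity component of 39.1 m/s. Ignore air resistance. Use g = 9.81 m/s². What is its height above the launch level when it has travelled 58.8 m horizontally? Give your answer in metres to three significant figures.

At x = 58.8 m, t = x/vₓ = 58.8/27.00 = 2.178 s.
Height: y = v_y0 t − ½ g t² = 39.10 × 2.178 − 4.905 × 2.178² = 85.15 − 23.26 = 61.89 m.

61.9 m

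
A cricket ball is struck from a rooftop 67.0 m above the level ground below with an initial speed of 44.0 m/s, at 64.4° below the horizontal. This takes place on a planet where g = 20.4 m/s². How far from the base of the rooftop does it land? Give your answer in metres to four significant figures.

24.19 m

Horizontal component vₓ = 44.00 cos 64.4° = 19.01 m/s; vertical v_y0 = −39.68 m/s (downward).
The projectile lands when y = 67.0 + (−39.68) t − ½·20.4·t² = 0. Positive root: t = (−39.68 + √(39.68² + 2·20.4·67.0)) / 20.4 = (−39.68 + 65.64) / 20.4 = 1.272 s.
Horizontal distance: R = vₓ t = 19.01 × 1.272 = 24.19 m.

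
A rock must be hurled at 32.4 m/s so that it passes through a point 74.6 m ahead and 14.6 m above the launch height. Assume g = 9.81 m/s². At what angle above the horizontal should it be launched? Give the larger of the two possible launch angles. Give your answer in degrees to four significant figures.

Trajectory: y = x tanθ − g x² (1 + tan²θ)/(2v₀²). With x = 74.6, y = 14.6, v₀ = 32.4, g = 9.81:
26.00 tan²θ − 74.6 tanθ + (40.60) = 0.
tanθ = [74.6 ± √(74.6² − 4 × 26.00 × (40.60))] / (2 × 26.00) = (74.6 ± 36.63) / 52.01, giving tanθ = 0.7301 or 2.139.
θ = 36.13° or 64.94°; the larger is 64.94°.

64.94°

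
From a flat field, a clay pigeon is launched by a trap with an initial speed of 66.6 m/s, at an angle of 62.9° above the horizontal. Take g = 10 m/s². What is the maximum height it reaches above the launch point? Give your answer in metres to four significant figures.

Horizontal component vₓ = 66.60 cos 62.9° = 30.34 m/s; vertical v_y0 = 66.60 sin 62.9° = 59.29 m/s.
At the apex v_y = 0, so H = v_y0²/(2g) = 59.29²/20.00 = 175.8 m.

175.8 m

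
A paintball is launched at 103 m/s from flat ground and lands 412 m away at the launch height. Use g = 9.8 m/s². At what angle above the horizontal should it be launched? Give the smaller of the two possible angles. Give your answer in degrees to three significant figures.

From R = (v₀²/g) sin 2θ: sin 2θ = 9.80 × 412 / 10609 = 0.3806.
2θ = 22.37° or 180° − 22.37° = 157.6°, so θ = 11.18° or 78.82°.
The smaller angle is 11.18°.

11.2°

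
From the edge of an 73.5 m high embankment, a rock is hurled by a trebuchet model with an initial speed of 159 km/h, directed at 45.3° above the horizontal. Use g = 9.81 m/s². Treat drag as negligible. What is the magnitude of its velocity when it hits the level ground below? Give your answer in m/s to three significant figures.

Convert: 159 km/h = 159/3.6 = 44.17 m/s.
Components: vₓ = 44.17 cos 45.3° = 31.07 m/s, v_y0 = 44.17 sin 45.3° = 31.39 m/s.
Vertical motion (up positive, ground at y = 0): 4.905 t² − (31.39) t − 73.5 = 0, so t = (31.39 + √(31.39² + 2·9.81·73.5)) / 9.81 = (31.39 + 49.27) / 9.81 = 8.223 s.
Vertical velocity at impact: v_y = v_y0 − g t = 31.39 − 9.81 × 8.223 = −49.27 m/s.
Speed: |v| = √(vₓ² + v_y²) = √(31.07² + 49.27²) = 58.25 m/s.

58.2 m/s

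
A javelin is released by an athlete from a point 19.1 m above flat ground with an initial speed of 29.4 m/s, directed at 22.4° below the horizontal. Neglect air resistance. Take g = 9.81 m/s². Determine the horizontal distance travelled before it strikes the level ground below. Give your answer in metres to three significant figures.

Resolve: vₓ = 29.40 cos 22.4° = 27.18 m/s and v_y0 = −11.20 m/s (downward).
Vertical motion (up positive, ground at y = 0): 4.905 t² − (−11.20) t − 19.1 = 0, so t = (−11.20 + √(11.20² + 2·9.81·19.1)) / 9.81 = (−11.20 + 22.37) / 9.81 = 1.138 s.
Horizontal distance: R = vₓ t = 27.18 × 1.138 = 30.93 m.

30.9 m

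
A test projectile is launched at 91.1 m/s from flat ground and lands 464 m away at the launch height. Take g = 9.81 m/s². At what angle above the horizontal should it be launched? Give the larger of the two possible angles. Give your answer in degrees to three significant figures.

73.4°

Level-ground range R = v₀² sin(2θ)/g ⇒ sin(2θ) = gR/v₀² = 9.81 × 464 / 91.1² = 0.5485.
2θ = 33.26° or 180° − 33.26° = 146.7°, so θ = 16.63° or 73.37°.
The larger angle is 73.37°.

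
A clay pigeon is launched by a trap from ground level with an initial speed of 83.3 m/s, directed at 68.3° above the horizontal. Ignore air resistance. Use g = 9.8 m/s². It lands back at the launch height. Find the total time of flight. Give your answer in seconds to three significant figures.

vₓ = 83.30 cos 68.3° = 30.80 m/s; v_y0 = 83.30 sin 68.3° = 77.40 m/s.
Time of flight on level ground: T = 2 v_y0 / g = 2 × 77.40 / 9.80 = 15.80 s.

15.8 s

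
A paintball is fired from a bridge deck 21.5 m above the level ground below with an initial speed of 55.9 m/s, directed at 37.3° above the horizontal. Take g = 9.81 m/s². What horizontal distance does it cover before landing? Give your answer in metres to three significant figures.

Components: vₓ = 55.90 cos 37.3° = 44.47 m/s, v_y0 = 55.90 sin 37.3° = 33.87 m/s.
With up positive and y = 0 at the ground: y(t) = 21.5 + (33.87) t − 4.905 t². Setting y = 0 and taking the positive root: t = [33.87 + √(33.87² + 2·9.81·21.5)] / 9.81 = (33.87 + 39.61) / 9.81 = 7.491 s.
Horizontal distance: R = vₓ t = 44.47 × 7.491 = 333.1 m.

333 m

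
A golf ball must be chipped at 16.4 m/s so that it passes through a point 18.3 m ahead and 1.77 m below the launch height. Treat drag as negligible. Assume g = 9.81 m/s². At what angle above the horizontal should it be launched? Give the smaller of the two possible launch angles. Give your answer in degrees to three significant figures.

Trajectory: y = x tanθ − g x² (1 + tan²θ)/(2v₀²). With x = 18.3, y = −1.77, v₀ = 16.4, g = 9.81:
6.107 tan²θ − 18.3 tanθ + (4.337) = 0.
tanθ = [18.3 ± √(18.3² − 4 × 6.107 × (4.337))] / (2 × 6.107) = (18.3 ± 15.13) / 12.21, giving tanθ = 0.2595 or 2.737.
θ = 14.55° or 69.93°; the smaller is 14.55°.

14.5°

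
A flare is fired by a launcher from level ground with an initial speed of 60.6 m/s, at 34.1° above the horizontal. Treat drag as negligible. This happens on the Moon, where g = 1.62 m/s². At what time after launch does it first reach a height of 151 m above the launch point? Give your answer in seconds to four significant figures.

5.053 s

vₓ = 60.60 cos 34.1° = 50.18 m/s; v_y0 = 60.60 sin 34.1° = 33.97 m/s.
Require v_y0 t − ½ g t² = 151, i.e. 0.8100 t² − 33.97 t + 151 = 0.
Quadratic formula: t = (33.97 ± √665.04) / 1.62 = (33.97 ± 25.79) / 1.62 → t = 5.053 s or 36.89 s.
The first (ascending) time is 5.053 s.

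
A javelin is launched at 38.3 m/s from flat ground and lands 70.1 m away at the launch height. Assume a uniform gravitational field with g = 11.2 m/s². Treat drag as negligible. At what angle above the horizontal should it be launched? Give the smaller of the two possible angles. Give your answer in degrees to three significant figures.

R = v₀² sin 2θ / g gives sin 2θ = gR/v₀² = 11.2·70.1/38.3² = 0.5352.
2θ = 32.36° or 180° − 32.36° = 147.6°, so θ = 16.18° or 73.82°.
The smaller angle is 16.18°.

16.2°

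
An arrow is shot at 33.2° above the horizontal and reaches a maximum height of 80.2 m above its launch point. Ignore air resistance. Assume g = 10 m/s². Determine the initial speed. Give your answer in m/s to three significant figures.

73.1 m/s

At the peak v_y = 0, so v_y0 = √(2gH) = √(2 × 10.0 × 80.2) = 40.05 m/s.
v_y0 = v₀ sin θ ⇒ v₀ = 40.05 / sin 33.2° = 73.14 m/s.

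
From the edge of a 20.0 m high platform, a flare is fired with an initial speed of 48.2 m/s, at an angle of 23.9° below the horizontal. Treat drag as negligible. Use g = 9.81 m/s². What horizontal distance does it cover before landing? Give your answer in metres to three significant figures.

37.2 m

Horizontal component vₓ = 48.20 cos 23.9° = 44.07 m/s; vertical v_y0 = −19.53 m/s (downward).
With up positive and y = 0 at the ground: y(t) = 20.0 + (−19.53) t − 4.905 t². Setting y = 0 and taking the positive root: t = [−19.53 + √(19.53² + 2·9.81·20.0)] / 9.81 = (−19.53 + 27.82) / 9.81 = 0.8449 s.
Horizontal distance: R = vₓ t = 44.07 × 0.8449 = 37.23 m.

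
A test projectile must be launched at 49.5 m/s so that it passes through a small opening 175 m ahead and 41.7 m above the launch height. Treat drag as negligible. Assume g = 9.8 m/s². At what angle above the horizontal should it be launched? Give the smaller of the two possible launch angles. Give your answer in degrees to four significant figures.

39.64°

Trajectory: y = x tanθ − g x² (1 + tan²θ)/(2v₀²). With x = 175, y = 41.7, v₀ = 49.5, g = 9.80:
61.24 tan²θ − 175 tanθ + (102.9) = 0.
tanθ = [175 ± √(175² − 4 × 61.24 × (102.9))] / (2 × 61.24) = (175 ± 73.53) / 122.5, giving tanθ = 0.8284 or 2.029.
θ = 39.64° or 63.76°; the smaller is 39.64°.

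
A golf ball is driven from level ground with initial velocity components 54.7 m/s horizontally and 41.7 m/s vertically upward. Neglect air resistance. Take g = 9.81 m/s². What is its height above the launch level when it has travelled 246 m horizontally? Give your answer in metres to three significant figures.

Time to reach x = 246 m: t = x/vₓ = 246/54.70 = 4.497 s.
Height: y = v_y0 t − ½ g t² = 41.70 × 4.497 − 4.905 × 4.497² = 187.5 − 99.21 = 88.33 m.

88.3 m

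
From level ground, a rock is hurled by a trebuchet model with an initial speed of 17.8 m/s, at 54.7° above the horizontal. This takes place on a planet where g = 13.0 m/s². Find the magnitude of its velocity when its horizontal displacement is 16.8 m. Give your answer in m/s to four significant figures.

12.28 m/s

Resolve: vₓ = 17.80 cos 54.7° = 10.29 m/s and v_y0 = 17.80 sin 54.7° = 14.53 m/s.
x = vₓ t ⇒ t = 16.8/10.29 = 1.633 s.
Vertical velocity there: v_y = v_y0 − g t = 14.53 − 13.0 × 1.633 = −6.706 m/s.
Speed: √(vₓ² + v_y²) = √(10.29² + 6.706²) = 12.28 m/s.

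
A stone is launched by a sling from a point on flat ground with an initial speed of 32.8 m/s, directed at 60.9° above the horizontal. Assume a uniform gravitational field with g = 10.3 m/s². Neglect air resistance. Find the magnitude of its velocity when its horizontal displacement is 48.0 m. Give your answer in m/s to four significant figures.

Components: vₓ = 32.80 cos 60.9° = 15.95 m/s, v_y0 = 32.80 sin 60.9° = 28.66 m/s.
At x = 48.0 m, t = x/vₓ = 48.0/15.95 = 3.009 s.
Vertical velocity there: v_y = v_y0 − g t = 28.66 − 10.3 × 3.009 = −2.334 m/s.
Speed: √(vₓ² + v_y²) = √(15.95² + 2.334²) = 16.12 m/s.

16.12 m/s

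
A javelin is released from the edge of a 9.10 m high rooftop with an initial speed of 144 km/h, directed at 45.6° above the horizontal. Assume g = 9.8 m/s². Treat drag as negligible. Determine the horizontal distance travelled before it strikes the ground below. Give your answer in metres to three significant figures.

Convert: 144 km/h = 144/3.6 = 40.00 m/s.
Horizontal component vₓ = 40.00 cos 45.6° = 27.99 m/s; vertical v_y0 = 40.00 sin 45.6° = 28.58 m/s.
With up positive and y = 0 at the ground: y(t) = 9.10 + (28.58) t − 4.900 t². Setting y = 0 and taking the positive root: t = [28.58 + √(28.58² + 2·9.80·9.10)] / 9.80 = (28.58 + 31.55) / 9.80 = 6.135 s.
Horizontal distance: R = vₓ t = 27.99 × 6.135 = 171.7 m.

172 m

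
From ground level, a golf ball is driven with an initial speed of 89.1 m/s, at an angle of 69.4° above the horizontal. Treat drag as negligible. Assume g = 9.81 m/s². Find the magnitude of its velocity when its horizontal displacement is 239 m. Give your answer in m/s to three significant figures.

Horizontal component vₓ = 89.10 cos 69.4° = 31.35 m/s; vertical v_y0 = 89.10 sin 69.4° = 83.40 m/s.
Time to reach x = 239 m: t = x/vₓ = 239/31.35 = 7.624 s.
Vertical velocity there: v_y = v_y0 − g t = 83.40 − 9.81 × 7.624 = 8.613 m/s.
Speed: √(vₓ² + v_y²) = √(31.35² + 8.613²) = 32.51 m/s.

32.5 m/s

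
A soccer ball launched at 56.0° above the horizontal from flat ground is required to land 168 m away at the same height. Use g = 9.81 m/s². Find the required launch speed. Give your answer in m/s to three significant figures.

Level-ground range: R = v₀² sin(2θ)/g, so v₀ = √(gR / sin 2θ).
v₀ = √(9.81 × 168 / sin 112.0°) = √(1648 / 0.9272) = √1777.5 = 42.16 m/s.

42.2 m/s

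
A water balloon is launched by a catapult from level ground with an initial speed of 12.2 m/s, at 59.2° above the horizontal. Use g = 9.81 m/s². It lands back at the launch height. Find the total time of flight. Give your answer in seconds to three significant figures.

vₓ = 12.20 cos 59.2° = 6.247 m/s; v_y0 = 12.20 sin 59.2° = 10.48 m/s.
It returns to y = 0 when t = 2 v_y0 / g = 2(10.48)/9.81 = 2.136 s.

2.14 s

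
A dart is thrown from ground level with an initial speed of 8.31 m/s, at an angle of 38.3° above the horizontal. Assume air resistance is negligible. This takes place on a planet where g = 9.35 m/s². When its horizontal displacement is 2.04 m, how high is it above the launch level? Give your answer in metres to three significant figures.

1.15 m

Horizontal component vₓ = 8.310 cos 38.3° = 6.521 m/s; vertical v_y0 = 8.310 sin 38.3° = 5.150 m/s.
Time to reach x = 2.04 m: t = x/vₓ = 2.04/6.521 = 0.3128 s.
Height: y = v_y0 t − ½ g t² = 5.150 × 0.3128 − 4.675 × 0.3128² = 1.611 − 0.4575 = 1.154 m.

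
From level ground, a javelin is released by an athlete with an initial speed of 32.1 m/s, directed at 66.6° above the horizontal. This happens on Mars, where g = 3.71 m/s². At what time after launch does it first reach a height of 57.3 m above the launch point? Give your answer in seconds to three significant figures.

2.27 s

Resolve: vₓ = 32.10 cos 66.6° = 12.75 m/s and v_y0 = 32.10 sin 66.6° = 29.46 m/s.
Height y(t) = 29.46 t − 1.855 t² = 57.3 gives 1.855 t² − 29.46 t + 57.3 = 0.
t = [29.46 ± √(29.46² − 2·3.71·57.3)] / 3.71 = (29.46 ± 21.04) / 3.71, so t = 2.269 s or t = 13.61 s.
The first (ascending) time is 2.269 s.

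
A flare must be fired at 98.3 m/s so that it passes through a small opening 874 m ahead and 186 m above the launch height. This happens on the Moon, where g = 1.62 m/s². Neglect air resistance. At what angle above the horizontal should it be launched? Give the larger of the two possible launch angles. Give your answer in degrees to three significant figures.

Trajectory: y = x tanθ − g x² (1 + tan²θ)/(2v₀²). With x = 874, y = 186, v₀ = 98.3, g = 1.62:
64.03 tan²θ − 874 tanθ + (250.0) = 0.
tanθ = [874 ± √(874² − 4 × 64.03 × (250.0))] / (2 × 64.03) = (874 ± 836.6) / 128.1, giving tanθ = 0.2923 or 13.36.
θ = 16.30° or 85.72°; the larger is 85.72°.

85.7°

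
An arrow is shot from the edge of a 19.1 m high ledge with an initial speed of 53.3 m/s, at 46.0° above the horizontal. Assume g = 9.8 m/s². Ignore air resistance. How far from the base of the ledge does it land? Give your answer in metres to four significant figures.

vₓ = 53.30 cos 46.0° = 37.03 m/s; v_y0 = 53.30 sin 46.0° = 38.34 m/s.
The projectile lands when y = 19.1 + (38.34) t − ½·9.80·t² = 0. Positive root: t = (38.34 + √(38.34² + 2·9.80·19.1)) / 9.80 = (38.34 + 42.95) / 9.80 = 8.295 s.
Horizontal distance: R = vₓ t = 37.03 × 8.295 = 307.1 m.

307.1 m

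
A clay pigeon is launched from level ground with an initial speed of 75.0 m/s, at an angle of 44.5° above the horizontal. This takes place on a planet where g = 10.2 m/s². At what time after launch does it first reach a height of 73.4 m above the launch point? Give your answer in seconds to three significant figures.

1.67 s

Components: vₓ = 75.00 cos 44.5° = 53.49 m/s, v_y0 = 75.00 sin 44.5° = 52.57 m/s.
Set y = v_y0 t − ½ g t² = 73.4: 5.100 t² − 52.57 t + 73.4 = 0.
t = [52.57 ± √(52.57² − 2·10.2·73.4)] / 10.2 = (52.57 ± 35.58) / 10.2, so t = 1.665 s or t = 8.642 s.
The first (ascending) time is 1.665 s.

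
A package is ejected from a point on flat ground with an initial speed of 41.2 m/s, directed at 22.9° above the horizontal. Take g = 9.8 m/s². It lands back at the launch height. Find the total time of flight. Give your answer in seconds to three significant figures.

3.27 s

vₓ = 41.20 cos 22.9° = 37.95 m/s; v_y0 = 41.20 sin 22.9° = 16.03 m/s.
Landing at launch height ⇒ T = 2 v_y0 / g = 2 × 16.03 / 9.80 = 3.272 s.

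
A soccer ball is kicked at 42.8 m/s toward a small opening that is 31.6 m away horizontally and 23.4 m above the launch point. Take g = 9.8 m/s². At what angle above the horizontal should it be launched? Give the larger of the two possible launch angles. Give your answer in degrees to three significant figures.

Trajectory: y = x tanθ − g x² (1 + tan²θ)/(2v₀²). With x = 31.6, y = 23.4, v₀ = 42.8, g = 9.80:
2.671 tan²θ − 31.6 tanθ + (26.07) = 0.
tanθ = [31.6 ± √(31.6² − 4 × 2.671 × (26.07))] / (2 × 2.671) = (31.6 ± 26.83) / 5.342, giving tanθ = 0.8923 or 10.94.
θ = 41.74° or 84.78°; the larger is 84.78°.

84.8°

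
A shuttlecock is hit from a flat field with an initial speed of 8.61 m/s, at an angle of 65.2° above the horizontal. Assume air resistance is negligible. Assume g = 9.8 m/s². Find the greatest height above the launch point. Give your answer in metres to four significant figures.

3.117 m

vₓ = 8.610 cos 65.2° = 3.611 m/s; v_y0 = 8.610 sin 65.2° = 7.816 m/s.
Maximum height: H = v_y0² / (2g) = 7.816² / (2 × 9.80) = 3.117 m.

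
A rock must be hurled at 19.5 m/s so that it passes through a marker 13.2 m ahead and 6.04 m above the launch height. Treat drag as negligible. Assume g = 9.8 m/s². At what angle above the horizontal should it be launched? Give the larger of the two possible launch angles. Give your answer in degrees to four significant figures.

79.04°

Trajectory: y = x tanθ − g x² (1 + tan²θ)/(2v₀²). With x = 13.2, y = 6.04, v₀ = 19.5, g = 9.80:
2.245 tan²θ − 13.2 tanθ + (8.285) = 0.
tanθ = [13.2 ± √(13.2² − 4 × 2.245 × (8.285))] / (2 × 2.245) = (13.2 ± 9.991) / 4.491, giving tanθ = 0.7145 or 5.164.
θ = 35.55° or 79.04°; the larger is 79.04°.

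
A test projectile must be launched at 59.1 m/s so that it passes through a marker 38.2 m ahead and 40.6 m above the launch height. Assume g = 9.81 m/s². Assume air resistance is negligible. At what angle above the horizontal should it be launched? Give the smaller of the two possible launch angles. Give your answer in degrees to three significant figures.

50.0°

Trajectory: y = x tanθ − g x² (1 + tan²θ)/(2v₀²). With x = 38.2, y = 40.6, v₀ = 59.1, g = 9.81:
2.049 tan²θ − 38.2 tanθ + (42.65) = 0.
tanθ = [38.2 ± √(38.2² − 4 × 2.049 × (42.65))] / (2 × 2.049) = (38.2 ± 33.31) / 4.098, giving tanθ = 1.193 or 17.45.
θ = 50.02° or 86.72°; the smaller is 50.02°.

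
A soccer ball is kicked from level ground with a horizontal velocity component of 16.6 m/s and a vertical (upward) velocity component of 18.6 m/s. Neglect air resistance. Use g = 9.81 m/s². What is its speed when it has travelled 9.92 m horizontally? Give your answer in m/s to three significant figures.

x = vₓ t ⇒ t = 9.92/16.60 = 0.5976 s.
Vertical velocity there: v_y = v_y0 − g t = 18.60 − 9.81 × 0.5976 = 12.74 m/s.
Speed: √(vₓ² + v_y²) = √(16.60² + 12.74²) = 20.92 m/s.

20.9 m/s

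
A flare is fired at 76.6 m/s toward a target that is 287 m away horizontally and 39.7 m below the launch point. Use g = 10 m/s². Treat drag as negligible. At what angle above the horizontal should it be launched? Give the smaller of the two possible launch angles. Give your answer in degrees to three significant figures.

6.23°

Trajectory: y = x tanθ − g x² (1 + tan²θ)/(2v₀²). With x = 287, y = −39.7, v₀ = 76.6, g = 10.0:
70.19 tan²θ − 287 tanθ + (30.49) = 0.
tanθ = [287 ± √(287² − 4 × 70.19 × (30.49))] / (2 × 70.19) = (287 ± 271.7) / 140.4, giving tanθ = 0.1092 or 3.980.
θ = 6.229° or 75.90°; the smaller is 6.229°.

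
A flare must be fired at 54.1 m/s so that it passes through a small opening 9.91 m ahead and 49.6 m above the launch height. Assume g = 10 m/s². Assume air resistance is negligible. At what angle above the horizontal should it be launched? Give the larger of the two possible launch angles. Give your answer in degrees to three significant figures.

88.9°

Trajectory: y = x tanθ − g x² (1 + tan²θ)/(2v₀²). With x = 9.91, y = 49.6, v₀ = 54.1, g = 10.0:
0.1678 tan²θ − 9.91 tanθ + (49.77) = 0.
tanθ = [9.91 ± √(9.91² − 4 × 0.1678 × (49.77))] / (2 × 0.1678) = (9.91 ± 8.050) / 0.3355, giving tanθ = 5.542 or 53.53.
θ = 79.77° or 88.93°; the larger is 88.93°.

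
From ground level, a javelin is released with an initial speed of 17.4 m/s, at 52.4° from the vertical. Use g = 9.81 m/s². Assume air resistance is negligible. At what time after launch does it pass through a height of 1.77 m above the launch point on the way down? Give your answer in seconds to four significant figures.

1.982 s

Components: vₓ = 17.40 sin 52.4° = 13.79 m/s, v_y0 = 17.40 cos 52.4° = 10.62 m/s.
Set y = v_y0 t − ½ g t² = 1.77: 4.905 t² − 10.62 t + 1.77 = 0.
t = [10.62 ± √(10.62² − 2·9.81·1.77)] / 9.81 = (10.62 ± 8.831) / 9.81, so t = 0.1820 s or t = 1.982 s.
The descending-branch root is 1.982 s.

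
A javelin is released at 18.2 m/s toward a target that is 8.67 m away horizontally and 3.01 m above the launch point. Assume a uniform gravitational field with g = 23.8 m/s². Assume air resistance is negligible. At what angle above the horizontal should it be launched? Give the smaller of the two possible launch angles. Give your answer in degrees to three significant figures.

42.8°

Trajectory: y = x tanθ − g x² (1 + tan²θ)/(2v₀²). With x = 8.67, y = 3.01, v₀ = 18.2, g = 23.8:
2.700 tan²θ − 8.67 tanθ + (5.710) = 0.
tanθ = [8.67 ± √(8.67² − 4 × 2.700 × (5.710))] / (2 × 2.700) = (8.67 ± 3.672) / 5.401, giving tanθ = 0.9254 or 2.285.
θ = 42.78° or 66.37°; the smaller is 42.78°.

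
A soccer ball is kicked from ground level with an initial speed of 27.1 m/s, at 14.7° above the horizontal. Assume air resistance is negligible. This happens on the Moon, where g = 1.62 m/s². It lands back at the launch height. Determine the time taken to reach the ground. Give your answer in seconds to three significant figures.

Horizontal component vₓ = 27.10 cos 14.7° = 26.21 m/s; vertical v_y0 = 27.10 sin 14.7° = 6.877 m/s.
It returns to y = 0 when t = 2 v_y0 / g = 2(6.877)/1.62 = 8.490 s.

8.49 s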